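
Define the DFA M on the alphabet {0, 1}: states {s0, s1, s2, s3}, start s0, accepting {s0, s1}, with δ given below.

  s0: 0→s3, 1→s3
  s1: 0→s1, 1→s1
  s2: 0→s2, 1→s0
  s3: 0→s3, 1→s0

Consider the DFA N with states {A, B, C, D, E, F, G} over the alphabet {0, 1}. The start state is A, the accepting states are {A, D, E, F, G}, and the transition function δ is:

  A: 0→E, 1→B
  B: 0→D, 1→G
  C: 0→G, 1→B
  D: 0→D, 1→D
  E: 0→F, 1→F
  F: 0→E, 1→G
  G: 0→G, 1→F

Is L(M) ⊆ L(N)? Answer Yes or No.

Yes

Exploring the product automaton M × N from the start pair (s0, A), following both machines on each input symbol, reaches 9 state pairs: (s0, A), (s3, E), (s3, B), (s3, F), (s0, F), (s3, D), (s0, G), (s3, G), (s0, D).
M accepts in {s0, s1} and N accepts in {A, D, E, F, G}. The reachable pairs whose M-component is accepting are (s0, A), (s0, F), (s0, G), (s0, D); in each of them the N-component is accepting too, so the product for L(M) \ L(N) (M-component accepting, N-component rejecting) has no reachable accepting pair and the difference is empty.
Hence every string in L(M) is also in L(N).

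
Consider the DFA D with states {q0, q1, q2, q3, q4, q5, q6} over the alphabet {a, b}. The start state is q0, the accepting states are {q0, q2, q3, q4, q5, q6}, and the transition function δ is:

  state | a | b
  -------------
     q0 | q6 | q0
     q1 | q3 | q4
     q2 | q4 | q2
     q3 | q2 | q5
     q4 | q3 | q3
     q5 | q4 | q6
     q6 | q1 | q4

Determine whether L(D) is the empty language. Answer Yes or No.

No

The empty string ε is accepted: the run q0 ends in the accepting state q0.
Since at least one string is accepted, L(D) is not empty.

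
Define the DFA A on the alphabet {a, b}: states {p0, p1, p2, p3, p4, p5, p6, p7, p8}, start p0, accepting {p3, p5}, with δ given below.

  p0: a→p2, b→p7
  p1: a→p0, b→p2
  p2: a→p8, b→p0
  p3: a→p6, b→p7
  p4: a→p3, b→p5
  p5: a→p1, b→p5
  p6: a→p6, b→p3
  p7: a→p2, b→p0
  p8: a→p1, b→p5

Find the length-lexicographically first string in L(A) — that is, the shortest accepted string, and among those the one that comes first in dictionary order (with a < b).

aab

A breadth-first search from p0 reaches an accepting state first via the path p0 → p2 → p8 → p5 on input aab.
No string of length < 3 is accepted (BFS exhausts all shorter strings without reaching an accepting state), and aab is the lexicographically least accepting string of length 3.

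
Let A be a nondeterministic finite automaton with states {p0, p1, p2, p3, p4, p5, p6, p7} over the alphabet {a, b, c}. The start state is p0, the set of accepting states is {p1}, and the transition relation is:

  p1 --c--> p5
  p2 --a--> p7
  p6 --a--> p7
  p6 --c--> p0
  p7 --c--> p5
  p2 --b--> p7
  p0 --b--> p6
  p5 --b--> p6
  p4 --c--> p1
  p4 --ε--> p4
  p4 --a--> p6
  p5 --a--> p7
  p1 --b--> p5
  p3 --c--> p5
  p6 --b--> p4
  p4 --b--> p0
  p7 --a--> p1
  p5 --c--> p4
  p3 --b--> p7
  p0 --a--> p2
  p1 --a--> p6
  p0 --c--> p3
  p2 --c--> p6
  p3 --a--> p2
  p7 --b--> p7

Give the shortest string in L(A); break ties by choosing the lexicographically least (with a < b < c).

aaa

A breadth-first search from p0 reaches an accepting state first via the path p0 → p2 → p7 → p1 on input aaa.
No string of length < 3 is accepted (BFS exhausts all shorter strings without reaching an accepting state), and aaa is the lexicographically least accepting string of length 3.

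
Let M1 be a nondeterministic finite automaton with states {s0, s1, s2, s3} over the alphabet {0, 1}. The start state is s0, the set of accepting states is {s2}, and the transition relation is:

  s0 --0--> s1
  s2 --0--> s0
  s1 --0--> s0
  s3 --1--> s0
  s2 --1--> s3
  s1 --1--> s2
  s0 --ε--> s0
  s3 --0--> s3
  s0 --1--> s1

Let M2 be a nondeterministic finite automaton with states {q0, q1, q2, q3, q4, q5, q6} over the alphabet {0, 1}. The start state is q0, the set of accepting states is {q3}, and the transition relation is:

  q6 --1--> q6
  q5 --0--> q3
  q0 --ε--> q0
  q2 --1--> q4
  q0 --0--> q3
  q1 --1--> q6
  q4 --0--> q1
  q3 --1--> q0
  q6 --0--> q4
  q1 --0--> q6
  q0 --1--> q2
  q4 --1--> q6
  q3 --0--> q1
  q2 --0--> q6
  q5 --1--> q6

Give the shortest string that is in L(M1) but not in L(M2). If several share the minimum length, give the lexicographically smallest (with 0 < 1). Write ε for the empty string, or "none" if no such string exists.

The string 01 is accepted by M1 but not by M2.
No shorter string lies in the difference, and 01 is the lexicographically first length-2 string in L(M1) \ L(M2).

01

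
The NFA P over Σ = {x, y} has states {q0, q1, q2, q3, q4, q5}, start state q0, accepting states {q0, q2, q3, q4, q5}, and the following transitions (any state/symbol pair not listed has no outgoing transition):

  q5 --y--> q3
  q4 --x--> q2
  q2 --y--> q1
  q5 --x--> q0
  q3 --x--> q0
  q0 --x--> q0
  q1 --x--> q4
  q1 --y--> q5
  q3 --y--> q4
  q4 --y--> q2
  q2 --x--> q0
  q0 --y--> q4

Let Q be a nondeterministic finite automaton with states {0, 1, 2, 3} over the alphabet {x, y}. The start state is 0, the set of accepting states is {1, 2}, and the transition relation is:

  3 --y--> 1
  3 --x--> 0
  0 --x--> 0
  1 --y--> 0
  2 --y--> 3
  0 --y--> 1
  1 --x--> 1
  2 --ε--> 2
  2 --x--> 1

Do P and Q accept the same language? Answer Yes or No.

No

The empty string ε is accepted by P but rejected by Q.
So L(P) ≠ L(Q).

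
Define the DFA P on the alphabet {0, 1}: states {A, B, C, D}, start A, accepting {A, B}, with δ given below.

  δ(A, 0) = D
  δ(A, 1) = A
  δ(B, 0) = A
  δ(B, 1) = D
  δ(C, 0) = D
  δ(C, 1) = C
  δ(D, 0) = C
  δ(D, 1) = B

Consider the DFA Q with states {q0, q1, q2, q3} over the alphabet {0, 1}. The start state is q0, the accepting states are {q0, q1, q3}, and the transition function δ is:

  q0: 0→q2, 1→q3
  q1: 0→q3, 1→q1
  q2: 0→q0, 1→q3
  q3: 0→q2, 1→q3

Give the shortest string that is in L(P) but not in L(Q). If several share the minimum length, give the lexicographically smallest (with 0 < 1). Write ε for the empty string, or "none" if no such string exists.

The string 010 is accepted by P but not by Q.
No shorter string lies in the difference, and 010 is the lexicographically first length-3 string in L(P) \ L(Q).

010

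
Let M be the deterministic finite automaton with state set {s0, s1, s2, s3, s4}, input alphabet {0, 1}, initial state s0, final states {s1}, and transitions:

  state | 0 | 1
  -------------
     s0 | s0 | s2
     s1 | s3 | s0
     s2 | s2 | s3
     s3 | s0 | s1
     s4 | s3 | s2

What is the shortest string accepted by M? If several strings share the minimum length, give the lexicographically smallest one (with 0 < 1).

111

A breadth-first search from s0 reaches an accepting state first via the path s0 → s2 → s3 → s1 on input 111.
No string of length < 3 is accepted (BFS exhausts all shorter strings without reaching an accepting state), and 111 is the lexicographically least accepting string of length 3.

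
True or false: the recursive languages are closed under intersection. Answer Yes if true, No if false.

Yes

Run both deciders on the input and accept iff both accept; the combined machine always halts.
So the recursive languages are closed under intersection.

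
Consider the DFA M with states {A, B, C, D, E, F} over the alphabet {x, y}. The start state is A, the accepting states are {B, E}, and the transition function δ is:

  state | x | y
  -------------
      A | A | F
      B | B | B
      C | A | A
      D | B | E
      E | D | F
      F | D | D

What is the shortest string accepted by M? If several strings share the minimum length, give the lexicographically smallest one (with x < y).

A breadth-first search from A reaches an accepting state first via the path A → F → D → B on input yxx.
No string of length < 3 is accepted (BFS exhausts all shorter strings without reaching an accepting state), and yxx is the lexicographically least accepting string of length 3.

yxx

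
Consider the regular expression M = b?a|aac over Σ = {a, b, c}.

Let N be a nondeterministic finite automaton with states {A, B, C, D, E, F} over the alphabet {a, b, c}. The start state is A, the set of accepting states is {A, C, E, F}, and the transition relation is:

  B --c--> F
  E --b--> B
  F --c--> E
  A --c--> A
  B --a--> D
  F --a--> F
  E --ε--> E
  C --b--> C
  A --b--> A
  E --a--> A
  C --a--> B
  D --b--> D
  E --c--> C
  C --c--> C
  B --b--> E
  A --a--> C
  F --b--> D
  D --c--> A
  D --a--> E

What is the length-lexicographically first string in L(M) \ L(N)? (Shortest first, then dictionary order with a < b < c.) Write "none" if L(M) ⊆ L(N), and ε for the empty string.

Converting the expression M to a DFA (subset construction, then merging equivalent states) gives the minimal DFA with states {m0, m1, m2, m3, m4, m5}, start state m0, accepting states {m1, m5} and transitions m0: a→m1, b→m2, c→m3; m1: a→m4, b→m3, c→m3; m2: a→m5, b→m3, c→m3; m3: a→m3, b→m3, c→m3; m4: a→m3, b→m3, c→m5; m5: a→m3, b→m3, c→m3.
Exploring the product automaton M × N from the start pair (m0, A), following both machines on each input symbol, reaches 12 state pairs: (m0, A), (m1, C), (m2, A), (m3, A), (m4, B), (m3, C), (m5, C), (m3, D), (m3, E), (m5, F), (m3, B), (m3, F).
M accepts in {m1, m5} and N accepts in {A, C, E, F}. The reachable pairs whose M-component is accepting are (m1, C), (m5, C), (m5, F); in each of them the N-component is accepting too, so the product for L(M) \ L(N) (M-component accepting, N-component rejecting) has no reachable accepting pair and the difference is empty.
So every string accepted by M is also accepted by N: L(M) \ L(N) = ∅ and there is no such string.

none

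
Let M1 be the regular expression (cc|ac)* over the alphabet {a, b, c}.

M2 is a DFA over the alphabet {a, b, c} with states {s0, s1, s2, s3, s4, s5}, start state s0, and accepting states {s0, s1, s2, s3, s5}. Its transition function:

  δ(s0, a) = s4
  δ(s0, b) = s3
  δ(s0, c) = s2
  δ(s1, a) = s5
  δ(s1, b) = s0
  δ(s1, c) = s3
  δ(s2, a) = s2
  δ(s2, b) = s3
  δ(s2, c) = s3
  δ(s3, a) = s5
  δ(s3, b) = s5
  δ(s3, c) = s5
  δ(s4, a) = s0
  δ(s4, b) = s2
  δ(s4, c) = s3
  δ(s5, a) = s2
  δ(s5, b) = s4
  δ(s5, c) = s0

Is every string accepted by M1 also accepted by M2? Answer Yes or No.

Converting the expression M1 to a DFA (subset construction, then merging equivalent states) gives the minimal DFA with states {r0, r1, r2}, start state r0, accepting states {r0} and transitions r0: a→r1, b→r2, c→r1; r1: a→r2, b→r2, c→r0; r2: a→r2, b→r2, c→r2.
Exploring the product automaton M1 × M2 from the start pair (r0, s0), following both machines on each input symbol, reaches 10 state pairs: (r0, s0), (r1, s4), (r2, s3), (r1, s2), (r2, s0), (r2, s2), (r0, s3), (r2, s5), (r2, s4), (r1, s5).
M1 accepts in {r0} and M2 accepts in {s0, s1, s2, s3, s5}. The reachable pairs whose M1-component is accepting are (r0, s0), (r0, s3); in each of them the M2-component is accepting too, so the product for L(M1) \ L(M2) (M1-component accepting, M2-component rejecting) has no reachable accepting pair and the difference is empty.
Hence every string in L(M1) is also in L(M2).

Yes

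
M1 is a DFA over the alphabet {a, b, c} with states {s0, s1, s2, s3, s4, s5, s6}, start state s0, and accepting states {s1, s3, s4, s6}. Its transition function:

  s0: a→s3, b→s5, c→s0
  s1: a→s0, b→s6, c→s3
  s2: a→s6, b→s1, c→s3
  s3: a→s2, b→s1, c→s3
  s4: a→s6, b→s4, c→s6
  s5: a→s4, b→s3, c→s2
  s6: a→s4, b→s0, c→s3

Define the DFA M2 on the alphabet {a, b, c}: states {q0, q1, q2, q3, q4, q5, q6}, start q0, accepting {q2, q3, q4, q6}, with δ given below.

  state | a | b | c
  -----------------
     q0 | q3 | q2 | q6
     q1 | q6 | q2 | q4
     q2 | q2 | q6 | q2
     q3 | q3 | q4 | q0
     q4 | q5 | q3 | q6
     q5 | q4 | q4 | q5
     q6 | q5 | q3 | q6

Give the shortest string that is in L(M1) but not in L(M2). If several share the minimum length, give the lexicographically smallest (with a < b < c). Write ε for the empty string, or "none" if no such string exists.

The string ac is accepted by M1 but not by M2.
No shorter string lies in the difference, and ac is the lexicographically first length-2 string in L(M1) \ L(M2).

ac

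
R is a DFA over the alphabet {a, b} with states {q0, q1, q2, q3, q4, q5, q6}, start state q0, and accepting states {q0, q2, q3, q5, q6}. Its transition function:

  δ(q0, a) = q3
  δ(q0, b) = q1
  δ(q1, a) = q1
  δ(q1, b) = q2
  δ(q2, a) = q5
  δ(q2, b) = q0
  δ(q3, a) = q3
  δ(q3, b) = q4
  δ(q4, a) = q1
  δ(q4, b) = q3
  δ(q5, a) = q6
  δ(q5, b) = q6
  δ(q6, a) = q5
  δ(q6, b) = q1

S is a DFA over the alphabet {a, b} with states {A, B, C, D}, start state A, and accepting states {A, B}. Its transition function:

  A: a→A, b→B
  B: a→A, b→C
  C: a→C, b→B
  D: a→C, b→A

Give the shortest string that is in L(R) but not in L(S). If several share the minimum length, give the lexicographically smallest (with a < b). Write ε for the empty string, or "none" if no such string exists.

bb

The string bb is accepted by R but not by S.
No shorter string lies in the difference, and bb is the lexicographically first length-2 string in L(R) \ L(S).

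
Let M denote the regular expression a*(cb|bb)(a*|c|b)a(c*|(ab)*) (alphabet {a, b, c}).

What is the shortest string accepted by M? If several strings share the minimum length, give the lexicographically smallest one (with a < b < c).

bba

By inspection of the expression, no string of length less than 3 matches, and bba is the lexicographically first match of length 3.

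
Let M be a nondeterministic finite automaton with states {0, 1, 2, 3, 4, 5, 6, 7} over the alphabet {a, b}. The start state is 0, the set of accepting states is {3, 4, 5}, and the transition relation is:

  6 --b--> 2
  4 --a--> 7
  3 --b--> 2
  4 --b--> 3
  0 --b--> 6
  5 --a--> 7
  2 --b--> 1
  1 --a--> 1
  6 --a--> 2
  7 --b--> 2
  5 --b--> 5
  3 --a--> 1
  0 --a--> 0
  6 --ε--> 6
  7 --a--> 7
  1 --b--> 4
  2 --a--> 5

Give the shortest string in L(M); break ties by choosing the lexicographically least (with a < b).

baa

A breadth-first search from 0 reaches an accepting state first via the path 0 → 6 → 2 → 5 on input baa.
No string of length < 3 is accepted (BFS exhausts all shorter strings without reaching an accepting state), and baa is the lexicographically least accepting string of length 3.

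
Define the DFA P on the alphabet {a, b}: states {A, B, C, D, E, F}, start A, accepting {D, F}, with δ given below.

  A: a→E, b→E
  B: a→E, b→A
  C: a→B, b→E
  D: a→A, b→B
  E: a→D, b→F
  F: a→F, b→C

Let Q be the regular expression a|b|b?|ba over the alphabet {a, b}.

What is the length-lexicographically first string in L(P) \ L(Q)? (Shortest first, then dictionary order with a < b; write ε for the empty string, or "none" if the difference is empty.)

The string aa is accepted by P but not by Q.
No shorter string lies in the difference, and aa is the lexicographically first length-2 string in L(P) \ L(Q).

aa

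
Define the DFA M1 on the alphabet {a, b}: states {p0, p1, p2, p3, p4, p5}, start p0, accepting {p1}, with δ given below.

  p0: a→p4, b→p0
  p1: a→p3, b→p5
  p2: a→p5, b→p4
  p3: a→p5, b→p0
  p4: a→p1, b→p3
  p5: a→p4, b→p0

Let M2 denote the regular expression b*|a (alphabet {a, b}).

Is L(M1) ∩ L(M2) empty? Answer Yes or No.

Yes

Converting the expression M2 to a DFA (subset construction, then merging equivalent states) gives the minimal DFA with states {r0, r1, r2, r3}, start state r0, accepting states {r0, r1, r2} and transitions r0: a→r1, b→r2; r1: a→r3, b→r3; r2: a→r3, b→r2; r3: a→r3, b→r3.
Exploring the product automaton M1 × M2 from the start pair (p0, r0), following both machines on each input symbol, reaches 8 state pairs: (p0, r0), (p4, r1), (p0, r2), (p1, r3), (p3, r3), (p4, r3), (p5, r3), (p0, r3).
M1 accepts in {p1} and M2 accepts in {r0, r1, r2}; no reachable pair has both components accepting, so no string drives both machines to acceptance simultaneously and L(M1) ∩ L(M2) = ∅.
So no string is accepted by both, and the intersection is empty.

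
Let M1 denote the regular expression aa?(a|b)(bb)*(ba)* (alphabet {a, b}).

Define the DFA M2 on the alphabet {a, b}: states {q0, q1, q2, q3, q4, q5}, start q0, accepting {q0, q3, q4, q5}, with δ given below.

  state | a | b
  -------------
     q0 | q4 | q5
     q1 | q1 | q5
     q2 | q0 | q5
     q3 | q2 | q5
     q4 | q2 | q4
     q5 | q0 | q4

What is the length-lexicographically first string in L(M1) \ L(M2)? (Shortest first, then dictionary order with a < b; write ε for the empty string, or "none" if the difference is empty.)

The string aa is accepted by M1 but not by M2.
No shorter string lies in the difference, and aa is the lexicographically first length-2 string in L(M1) \ L(M2).

aa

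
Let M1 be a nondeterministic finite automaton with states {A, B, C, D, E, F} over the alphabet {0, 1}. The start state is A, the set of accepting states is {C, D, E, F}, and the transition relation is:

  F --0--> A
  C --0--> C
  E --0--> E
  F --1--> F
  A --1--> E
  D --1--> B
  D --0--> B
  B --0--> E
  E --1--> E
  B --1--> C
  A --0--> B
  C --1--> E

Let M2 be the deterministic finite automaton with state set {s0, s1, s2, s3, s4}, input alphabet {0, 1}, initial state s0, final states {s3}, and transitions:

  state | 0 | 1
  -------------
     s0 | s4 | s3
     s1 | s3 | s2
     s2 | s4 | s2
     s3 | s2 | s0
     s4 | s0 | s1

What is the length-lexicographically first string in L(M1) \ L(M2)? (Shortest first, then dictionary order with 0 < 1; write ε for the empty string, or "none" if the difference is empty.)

The string 00 is accepted by M1 but not by M2.
No shorter string lies in the difference, and 00 is the lexicographically first length-2 string in L(M1) \ L(M2).

00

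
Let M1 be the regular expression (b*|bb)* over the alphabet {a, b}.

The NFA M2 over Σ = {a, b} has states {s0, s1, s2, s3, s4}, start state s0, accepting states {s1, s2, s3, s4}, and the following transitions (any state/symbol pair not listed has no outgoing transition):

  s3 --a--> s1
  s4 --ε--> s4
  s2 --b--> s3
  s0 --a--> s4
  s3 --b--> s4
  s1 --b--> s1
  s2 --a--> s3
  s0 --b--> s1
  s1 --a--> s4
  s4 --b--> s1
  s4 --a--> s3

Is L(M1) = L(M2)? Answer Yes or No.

No

The empty string ε is accepted by M1 but rejected by M2.
So L(M1) ≠ L(M2).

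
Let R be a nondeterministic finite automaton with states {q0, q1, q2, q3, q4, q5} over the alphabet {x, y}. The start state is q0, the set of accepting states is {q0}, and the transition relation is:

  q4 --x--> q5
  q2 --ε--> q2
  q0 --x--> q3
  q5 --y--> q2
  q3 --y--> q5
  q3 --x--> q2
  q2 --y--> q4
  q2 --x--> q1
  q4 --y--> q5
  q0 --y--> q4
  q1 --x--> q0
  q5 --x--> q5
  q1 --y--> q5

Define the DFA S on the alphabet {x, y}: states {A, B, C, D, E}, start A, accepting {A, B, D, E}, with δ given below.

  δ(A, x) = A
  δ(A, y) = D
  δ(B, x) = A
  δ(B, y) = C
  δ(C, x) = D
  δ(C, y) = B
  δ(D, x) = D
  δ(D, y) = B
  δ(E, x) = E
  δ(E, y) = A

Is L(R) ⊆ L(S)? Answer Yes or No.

Exploring the product automaton R × S from the start pair (q0, A), following both machines on each input symbol, reaches 17 state pairs: (q0, A), (q3, A), (q4, D), (q2, A), (q5, D), (q5, B), (q1, A), (q2, B), (q5, A), (q2, C), (q4, C), (q2, D), (q1, D), (q4, B), (q0, D), (q5, C), (q3, D).
R accepts in {q0} and S accepts in {A, B, D, E}. The reachable pairs whose R-component is accepting are (q0, A), (q0, D); in each of them the S-component is accepting too, so the product for L(R) \ L(S) (R-component accepting, S-component rejecting) has no reachable accepting pair and the difference is empty.
Hence every string in L(R) is also in L(S).

Yes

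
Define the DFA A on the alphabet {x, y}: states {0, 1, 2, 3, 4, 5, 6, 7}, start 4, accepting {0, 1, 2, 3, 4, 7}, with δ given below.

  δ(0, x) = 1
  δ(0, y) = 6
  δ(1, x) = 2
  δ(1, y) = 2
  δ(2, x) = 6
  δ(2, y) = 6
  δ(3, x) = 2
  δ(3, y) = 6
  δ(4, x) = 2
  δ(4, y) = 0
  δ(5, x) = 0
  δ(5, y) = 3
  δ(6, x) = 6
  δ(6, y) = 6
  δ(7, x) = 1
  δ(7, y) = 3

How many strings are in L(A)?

6

The useful subgraph on states {0, 1, 2, 4} is acyclic, so L(A) is finite; the longest accepting path visits 4 useful states, giving maximum string length 3.
Counting accepting paths from 4 by length: 1 of length 0, 2 of length 1, 1 of length 2, 2 of length 3. Total 6.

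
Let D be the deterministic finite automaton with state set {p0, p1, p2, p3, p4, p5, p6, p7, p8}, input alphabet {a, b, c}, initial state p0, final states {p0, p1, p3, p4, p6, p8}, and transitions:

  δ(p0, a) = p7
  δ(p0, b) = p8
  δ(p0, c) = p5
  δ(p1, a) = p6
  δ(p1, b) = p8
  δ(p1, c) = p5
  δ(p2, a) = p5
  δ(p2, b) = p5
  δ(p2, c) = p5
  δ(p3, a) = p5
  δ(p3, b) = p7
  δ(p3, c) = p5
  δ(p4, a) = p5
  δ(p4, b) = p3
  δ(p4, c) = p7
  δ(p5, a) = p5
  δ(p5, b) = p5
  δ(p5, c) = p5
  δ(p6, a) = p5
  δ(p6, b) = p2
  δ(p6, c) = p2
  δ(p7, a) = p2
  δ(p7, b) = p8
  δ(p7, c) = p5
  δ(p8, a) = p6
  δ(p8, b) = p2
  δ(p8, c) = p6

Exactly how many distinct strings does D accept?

The useful subgraph on states {p0, p6, p7, p8} is acyclic, so L(D) is finite; the longest accepting path visits 4 useful states, giving maximum string length 3.
Counting accepting paths from p0 by length: 1 of length 0, 1 of length 1, 3 of length 2, 2 of length 3. Total 7.

7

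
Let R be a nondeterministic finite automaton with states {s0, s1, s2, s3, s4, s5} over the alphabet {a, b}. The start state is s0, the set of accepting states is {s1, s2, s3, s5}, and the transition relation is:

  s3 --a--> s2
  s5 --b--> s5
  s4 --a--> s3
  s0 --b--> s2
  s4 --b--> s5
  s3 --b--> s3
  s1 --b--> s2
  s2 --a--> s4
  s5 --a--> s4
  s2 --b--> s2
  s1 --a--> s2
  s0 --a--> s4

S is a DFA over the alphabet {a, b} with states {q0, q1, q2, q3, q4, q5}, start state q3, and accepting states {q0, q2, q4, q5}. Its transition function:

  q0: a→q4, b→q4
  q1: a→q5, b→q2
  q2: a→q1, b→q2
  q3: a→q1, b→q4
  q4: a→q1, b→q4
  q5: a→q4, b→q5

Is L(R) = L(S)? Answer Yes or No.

Exploring the product automaton R × S from the start pair (s0, q3), following both machines on each input symbol, reaches 5 state pairs: (s0, q3), (s4, q1), (s2, q4), (s3, q5), (s5, q2).
R accepts in {s1, s2, s3, s5} and S accepts in {q0, q2, q4, q5}. In every reachable pair the two components are either both accepting — (s2, q4), (s3, q5), (s5, q2) — or both non-accepting, so no string is accepted by exactly one of the machines: L(R) \ L(S) and L(S) \ L(R) are both empty.
Hence every string is accepted by R iff it is accepted by S, and the two languages coincide.

Yes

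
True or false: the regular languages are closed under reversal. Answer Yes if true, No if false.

Yes

Reverse every transition of an NFA for L, make the old start state the unique accepting state, and add a fresh start state with ε-moves to the old accepting states; this NFA accepts Lᴿ.
So the regular languages are closed under reversal.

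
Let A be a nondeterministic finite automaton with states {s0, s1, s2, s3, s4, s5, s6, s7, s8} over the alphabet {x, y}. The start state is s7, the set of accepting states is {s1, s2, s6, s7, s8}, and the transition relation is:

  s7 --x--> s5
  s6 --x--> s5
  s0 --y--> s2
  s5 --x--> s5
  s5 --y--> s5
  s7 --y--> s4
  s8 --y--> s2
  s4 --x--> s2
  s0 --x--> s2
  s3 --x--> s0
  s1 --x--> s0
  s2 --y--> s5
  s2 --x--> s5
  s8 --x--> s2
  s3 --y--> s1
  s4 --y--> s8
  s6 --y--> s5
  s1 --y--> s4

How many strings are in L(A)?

The useful subgraph on states {s2, s4, s7, s8} is acyclic, so L(A) is finite; the longest accepting path visits 4 useful states, giving maximum string length 3.
Counting accepting paths from s7 by length: 1 of length 0, 2 of length 2, 2 of length 3. Total 5.

5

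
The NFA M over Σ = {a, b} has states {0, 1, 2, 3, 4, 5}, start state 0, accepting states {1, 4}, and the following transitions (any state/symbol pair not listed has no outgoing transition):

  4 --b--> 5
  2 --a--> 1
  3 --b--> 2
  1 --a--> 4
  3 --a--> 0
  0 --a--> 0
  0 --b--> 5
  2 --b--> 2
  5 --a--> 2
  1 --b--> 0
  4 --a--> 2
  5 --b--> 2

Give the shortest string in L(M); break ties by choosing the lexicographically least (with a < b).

A breadth-first search from 0 reaches an accepting state first via the path 0 → 5 → 2 → 1 on input baa.
No string of length < 3 is accepted (BFS exhausts all shorter strings without reaching an accepting state), and baa is the lexicographically least accepting string of length 3.

baa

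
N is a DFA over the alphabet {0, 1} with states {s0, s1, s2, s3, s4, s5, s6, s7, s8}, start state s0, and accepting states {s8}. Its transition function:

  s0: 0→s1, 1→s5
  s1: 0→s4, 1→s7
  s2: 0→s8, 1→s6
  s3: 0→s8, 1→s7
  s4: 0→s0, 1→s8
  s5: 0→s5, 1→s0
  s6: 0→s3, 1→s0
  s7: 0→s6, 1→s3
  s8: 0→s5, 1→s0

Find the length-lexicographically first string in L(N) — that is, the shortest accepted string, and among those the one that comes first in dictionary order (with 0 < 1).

A breadth-first search from s0 reaches an accepting state first via the path s0 → s1 → s4 → s8 on input 001.
No string of length < 3 is accepted (BFS exhausts all shorter strings without reaching an accepting state), and 001 is the lexicographically least accepting string of length 3.

001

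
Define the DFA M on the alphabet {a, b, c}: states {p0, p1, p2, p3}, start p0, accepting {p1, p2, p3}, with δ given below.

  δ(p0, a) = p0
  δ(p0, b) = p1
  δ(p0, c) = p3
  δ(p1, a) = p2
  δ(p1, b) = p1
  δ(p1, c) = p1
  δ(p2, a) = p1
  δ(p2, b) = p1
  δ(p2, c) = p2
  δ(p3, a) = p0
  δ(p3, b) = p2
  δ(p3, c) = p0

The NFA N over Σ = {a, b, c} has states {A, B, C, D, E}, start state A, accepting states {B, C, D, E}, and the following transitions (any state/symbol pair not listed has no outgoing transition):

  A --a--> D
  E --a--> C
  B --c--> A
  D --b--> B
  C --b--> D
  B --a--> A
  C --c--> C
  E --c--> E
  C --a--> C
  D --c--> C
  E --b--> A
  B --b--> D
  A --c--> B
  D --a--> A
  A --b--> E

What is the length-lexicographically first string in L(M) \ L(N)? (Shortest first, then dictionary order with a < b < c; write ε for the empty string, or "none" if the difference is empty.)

bb

The string bb is accepted by M but not by N.
No shorter string lies in the difference, and bb is the lexicographically first length-2 string in L(M) \ L(N).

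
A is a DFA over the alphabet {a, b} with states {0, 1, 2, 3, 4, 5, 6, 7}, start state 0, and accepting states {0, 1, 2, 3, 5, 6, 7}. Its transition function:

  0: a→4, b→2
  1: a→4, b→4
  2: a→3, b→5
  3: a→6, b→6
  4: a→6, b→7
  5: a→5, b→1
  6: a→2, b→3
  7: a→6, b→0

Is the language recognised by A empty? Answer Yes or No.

The empty string ε is accepted: the run 0 ends in the accepting state 0.
Since at least one string is accepted, L(A) is not empty.

No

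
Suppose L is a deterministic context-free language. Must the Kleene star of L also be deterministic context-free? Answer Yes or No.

No

L = {c aⁿbⁿ : n≥0} ∪ {cc aⁿb²ⁿ : n≥0} is a DCFL (the number of leading c's fixes which ratio the DPDA checks), but L* is not. Every word of L starts with c, so in a factorisation of the string cc aⁱbʲ (i≥1) into words of L each factor begins at one of the two c's: either the whole string is a single word of L (forcing j = 2i), or it splits as c · (c aⁱbʲ) with c ∈ L (take n = 0) and c aⁱbʲ ∈ L (forcing j = i). Thus L* ∩ cca⁺b* = {cc aⁿbⁿ : n≥1} ∪ {cc aⁿb²ⁿ : n≥1}. A DPDA for L* would give one for this intersection with a regular set, and, started from its configuration after reading cc, one for {aⁿbⁿ : n≥1} ∪ {aⁿb²ⁿ : n≥1}, which no deterministic PDA accepts (a DPDA for it would have a single run on aⁿb²ⁿ, accepting after the prefix aⁿbⁿ and accepting again after n more b's; an ordinary PDA that simulates it on a's and b's and, at any moment when it is accepting, may switch to reading only a fresh letter d while feeding each d to the simulation as a b, would accept aⁱbʲdᵏ (k≥1) exactly when both aⁱbʲ and aⁱbʲ⁺ᵏ are in the language, i.e. its language intersected with the regular set a*b*d⁺ would be exactly {aⁿbⁿdⁿ : n≥1} — impossible, since context-free languages are closed under intersection with regular sets and {aⁿbⁿdⁿ} is not context-free). So L* is not a DCFL.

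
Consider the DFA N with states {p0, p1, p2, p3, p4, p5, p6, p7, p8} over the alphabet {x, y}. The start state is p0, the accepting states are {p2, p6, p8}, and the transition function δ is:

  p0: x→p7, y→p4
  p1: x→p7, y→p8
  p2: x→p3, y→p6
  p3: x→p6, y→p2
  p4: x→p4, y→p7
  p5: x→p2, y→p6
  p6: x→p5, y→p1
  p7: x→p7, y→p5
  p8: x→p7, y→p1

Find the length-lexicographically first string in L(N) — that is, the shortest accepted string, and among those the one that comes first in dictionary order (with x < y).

xyx

A breadth-first search from p0 reaches an accepting state first via the path p0 → p7 → p5 → p2 on input xyx.
No string of length < 3 is accepted (BFS exhausts all shorter strings without reaching an accepting state), and xyx is the lexicographically least accepting string of length 3.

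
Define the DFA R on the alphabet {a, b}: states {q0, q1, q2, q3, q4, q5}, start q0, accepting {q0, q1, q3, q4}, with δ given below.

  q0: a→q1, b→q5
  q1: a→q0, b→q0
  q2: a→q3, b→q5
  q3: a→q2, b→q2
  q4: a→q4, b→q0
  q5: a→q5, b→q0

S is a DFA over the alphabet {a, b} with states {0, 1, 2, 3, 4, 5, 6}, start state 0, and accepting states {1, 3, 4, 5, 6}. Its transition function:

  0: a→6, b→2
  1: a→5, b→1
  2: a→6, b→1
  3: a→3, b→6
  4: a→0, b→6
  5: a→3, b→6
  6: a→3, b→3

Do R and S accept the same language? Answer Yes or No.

The empty string ε is accepted by R but rejected by S.
So L(R) ≠ L(S).

No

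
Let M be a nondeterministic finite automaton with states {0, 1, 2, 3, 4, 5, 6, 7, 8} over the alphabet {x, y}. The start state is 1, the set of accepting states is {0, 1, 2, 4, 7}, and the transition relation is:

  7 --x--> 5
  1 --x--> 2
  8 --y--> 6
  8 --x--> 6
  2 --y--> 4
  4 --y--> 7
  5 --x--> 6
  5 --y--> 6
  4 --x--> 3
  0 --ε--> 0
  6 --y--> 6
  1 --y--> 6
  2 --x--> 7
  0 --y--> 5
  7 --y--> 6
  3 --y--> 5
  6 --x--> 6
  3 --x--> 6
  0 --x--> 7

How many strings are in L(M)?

The useful subgraph on states {1, 2, 4, 7} is acyclic, so L(M) is finite; the longest accepting path visits 4 useful states, giving maximum string length 3.
Counting accepting paths from 1 by length: 1 of length 0, 1 of length 1, 2 of length 2, 1 of length 3. Total 5.

5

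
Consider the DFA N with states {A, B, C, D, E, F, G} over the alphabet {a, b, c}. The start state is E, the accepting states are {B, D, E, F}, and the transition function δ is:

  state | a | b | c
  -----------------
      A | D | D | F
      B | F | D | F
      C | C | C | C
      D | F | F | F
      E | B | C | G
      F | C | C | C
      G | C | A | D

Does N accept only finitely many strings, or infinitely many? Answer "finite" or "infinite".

finite

The useful states (reachable from E and able to reach an accepting state) are {A, B, D, E, F, G}.
Restricted to these states the transition graph has no cycle, so every accepting path has bounded length and L is finite.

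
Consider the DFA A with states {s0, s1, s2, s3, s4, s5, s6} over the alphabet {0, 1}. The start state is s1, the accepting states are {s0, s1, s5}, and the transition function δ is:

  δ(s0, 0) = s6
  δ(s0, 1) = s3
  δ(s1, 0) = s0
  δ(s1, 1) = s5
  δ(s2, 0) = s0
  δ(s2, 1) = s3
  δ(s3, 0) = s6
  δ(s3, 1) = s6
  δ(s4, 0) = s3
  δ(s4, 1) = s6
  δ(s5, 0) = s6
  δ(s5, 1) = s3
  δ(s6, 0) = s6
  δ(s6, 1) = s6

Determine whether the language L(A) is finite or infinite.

The useful states (reachable from s1 and able to reach an accepting state) are {s0, s1, s5}.
Restricted to these states the transition graph has no cycle, so every accepting path has bounded length and L is finite.

finite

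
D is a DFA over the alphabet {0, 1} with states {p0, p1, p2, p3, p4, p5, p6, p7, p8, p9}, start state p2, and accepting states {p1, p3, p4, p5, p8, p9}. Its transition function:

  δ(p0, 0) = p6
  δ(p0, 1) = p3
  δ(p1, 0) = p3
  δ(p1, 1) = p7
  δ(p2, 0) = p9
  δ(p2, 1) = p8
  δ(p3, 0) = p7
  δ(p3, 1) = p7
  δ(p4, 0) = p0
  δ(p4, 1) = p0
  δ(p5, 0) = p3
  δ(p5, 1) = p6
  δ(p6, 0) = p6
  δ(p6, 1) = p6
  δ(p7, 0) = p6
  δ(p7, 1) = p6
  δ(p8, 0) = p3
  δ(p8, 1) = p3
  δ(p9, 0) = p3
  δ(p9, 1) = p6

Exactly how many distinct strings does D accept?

5

The useful subgraph on states {p2, p3, p8, p9} is acyclic, so L(D) is finite; the longest accepting path visits 3 useful states, giving maximum string length 2.
Counting accepting paths from p2 by length: 2 of length 1, 3 of length 2. Total 5.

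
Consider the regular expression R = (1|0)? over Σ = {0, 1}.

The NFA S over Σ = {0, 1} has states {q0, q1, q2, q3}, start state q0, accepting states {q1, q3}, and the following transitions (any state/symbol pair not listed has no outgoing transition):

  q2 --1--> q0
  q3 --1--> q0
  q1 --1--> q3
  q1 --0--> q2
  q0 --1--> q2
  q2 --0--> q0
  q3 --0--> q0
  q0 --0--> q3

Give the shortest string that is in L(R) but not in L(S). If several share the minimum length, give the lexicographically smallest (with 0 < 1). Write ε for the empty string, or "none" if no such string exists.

ε

The empty string ε is accepted by R but not by S.
Since ε is the unique shortest string, it is the required witness.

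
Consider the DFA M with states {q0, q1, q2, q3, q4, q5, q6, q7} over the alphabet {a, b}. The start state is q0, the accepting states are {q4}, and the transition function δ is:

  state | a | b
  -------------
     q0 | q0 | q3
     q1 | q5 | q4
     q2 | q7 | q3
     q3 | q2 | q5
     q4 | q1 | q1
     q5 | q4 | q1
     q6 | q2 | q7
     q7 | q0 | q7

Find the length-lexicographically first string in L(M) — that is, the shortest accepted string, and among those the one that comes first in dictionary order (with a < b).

bba

A breadth-first search from q0 reaches an accepting state first via the path q0 → q3 → q5 → q4 on input bba.
No string of length < 3 is accepted (BFS exhausts all shorter strings without reaching an accepting state), and bba is the lexicographically least accepting string of length 3.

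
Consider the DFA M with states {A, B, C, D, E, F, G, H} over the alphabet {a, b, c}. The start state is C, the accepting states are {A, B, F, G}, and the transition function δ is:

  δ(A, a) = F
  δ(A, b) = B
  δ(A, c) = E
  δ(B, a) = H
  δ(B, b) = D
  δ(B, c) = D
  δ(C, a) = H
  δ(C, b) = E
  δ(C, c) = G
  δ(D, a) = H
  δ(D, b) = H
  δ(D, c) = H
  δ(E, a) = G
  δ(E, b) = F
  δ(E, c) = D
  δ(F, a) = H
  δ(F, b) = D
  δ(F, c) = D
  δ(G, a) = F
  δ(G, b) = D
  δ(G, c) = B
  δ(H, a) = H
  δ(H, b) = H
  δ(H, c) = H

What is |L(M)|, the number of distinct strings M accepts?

The useful subgraph on states {B, C, E, F, G} is acyclic, so L(M) is finite; the longest accepting path visits 4 useful states, giving maximum string length 3.
Counting accepting paths from C by length: 1 of length 1, 4 of length 2, 2 of length 3. Total 7.

7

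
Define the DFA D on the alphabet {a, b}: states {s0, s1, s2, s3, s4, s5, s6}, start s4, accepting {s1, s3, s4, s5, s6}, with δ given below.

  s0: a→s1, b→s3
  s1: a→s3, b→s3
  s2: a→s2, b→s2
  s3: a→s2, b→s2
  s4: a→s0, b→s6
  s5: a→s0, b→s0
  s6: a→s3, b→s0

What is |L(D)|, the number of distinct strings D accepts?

The useful subgraph on states {s0, s1, s3, s4, s6} is acyclic, so L(D) is finite; the longest accepting path visits 5 useful states, giving maximum string length 4.
Counting accepting paths from s4 by length: 1 of length 0, 1 of length 1, 3 of length 2, 4 of length 3, 2 of length 4. Total 11.

11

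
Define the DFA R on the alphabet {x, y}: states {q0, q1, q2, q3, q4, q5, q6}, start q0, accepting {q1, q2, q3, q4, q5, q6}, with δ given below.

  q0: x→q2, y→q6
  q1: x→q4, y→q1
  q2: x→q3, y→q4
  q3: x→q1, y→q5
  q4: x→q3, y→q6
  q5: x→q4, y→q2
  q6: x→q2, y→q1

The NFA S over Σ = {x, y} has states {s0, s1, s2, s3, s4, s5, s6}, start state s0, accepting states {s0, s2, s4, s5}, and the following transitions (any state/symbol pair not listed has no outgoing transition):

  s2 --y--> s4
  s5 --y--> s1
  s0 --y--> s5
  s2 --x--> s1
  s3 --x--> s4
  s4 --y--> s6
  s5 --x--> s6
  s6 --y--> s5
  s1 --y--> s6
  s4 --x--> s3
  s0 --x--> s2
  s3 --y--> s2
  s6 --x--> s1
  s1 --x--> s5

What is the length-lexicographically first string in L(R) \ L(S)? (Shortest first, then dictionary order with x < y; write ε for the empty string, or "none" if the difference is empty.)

xx

The string xx is accepted by R but not by S.
No shorter string lies in the difference, and xx is the lexicographically first length-2 string in L(R) \ L(S).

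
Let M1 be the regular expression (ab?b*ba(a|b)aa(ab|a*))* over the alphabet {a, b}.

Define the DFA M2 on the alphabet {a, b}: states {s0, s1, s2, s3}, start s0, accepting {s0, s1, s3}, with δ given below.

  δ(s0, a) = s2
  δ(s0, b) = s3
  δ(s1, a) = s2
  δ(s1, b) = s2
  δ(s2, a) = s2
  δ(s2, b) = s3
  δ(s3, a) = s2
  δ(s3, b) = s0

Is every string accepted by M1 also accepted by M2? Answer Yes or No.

No

The string abaaaa is in L(M1) but not in L(M2).
So L(M1) ⊄ L(M2).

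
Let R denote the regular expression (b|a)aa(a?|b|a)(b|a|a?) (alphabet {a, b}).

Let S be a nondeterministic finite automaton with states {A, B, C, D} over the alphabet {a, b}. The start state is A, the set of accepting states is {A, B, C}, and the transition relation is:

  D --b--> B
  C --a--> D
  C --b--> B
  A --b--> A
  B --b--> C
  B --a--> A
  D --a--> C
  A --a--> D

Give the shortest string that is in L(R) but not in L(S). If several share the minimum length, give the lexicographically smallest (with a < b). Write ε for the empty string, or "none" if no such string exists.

The string aaa is accepted by R but not by S.
No shorter string lies in the difference, and aaa is the lexicographically first length-3 string in L(R) \ L(S).

aaa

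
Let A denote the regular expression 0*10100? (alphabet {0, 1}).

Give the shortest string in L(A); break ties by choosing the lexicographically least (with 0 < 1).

By inspection of the expression, no string of length less than 4 matches, and 1010 is the lexicographically first match of length 4.

1010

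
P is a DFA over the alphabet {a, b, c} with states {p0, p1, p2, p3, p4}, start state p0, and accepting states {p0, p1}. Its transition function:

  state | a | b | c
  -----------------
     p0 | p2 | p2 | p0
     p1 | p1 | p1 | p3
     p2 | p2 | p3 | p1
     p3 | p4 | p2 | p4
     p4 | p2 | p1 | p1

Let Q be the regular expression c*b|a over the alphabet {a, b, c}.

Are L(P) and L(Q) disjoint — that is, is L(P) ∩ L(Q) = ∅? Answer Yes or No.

Converting the expression Q to a DFA (subset construction, then merging equivalent states) gives the minimal DFA with states {q0, q1, q2, q3}, start state q0, accepting states {q1} and transitions q0: a→q1, b→q1, c→q2; q1: a→q3, b→q3, c→q3; q2: a→q3, b→q1, c→q2; q3: a→q3, b→q3, c→q3.
Exploring the product automaton P × Q from the start pair (p0, q0), following both machines on each input symbol, reaches 7 state pairs: (p0, q0), (p2, q1), (p0, q2), (p2, q3), (p3, q3), (p1, q3), (p4, q3).
P accepts in {p0, p1} and Q accepts in {q1}; no reachable pair has both components accepting, so no string drives both machines to acceptance simultaneously and L(P) ∩ L(Q) = ∅.
So no string is accepted by both, and the intersection is empty.

Yes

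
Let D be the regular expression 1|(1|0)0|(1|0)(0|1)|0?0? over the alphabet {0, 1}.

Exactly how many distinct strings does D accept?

7

The expression has no Kleene star, so L(D) is finite. Expanding the alternatives gives {ε, 0, 1, 00, 01, 10, 11}.
That is 1 of length 0, 2 of length 1, 4 of length 2: 7 strings in all.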